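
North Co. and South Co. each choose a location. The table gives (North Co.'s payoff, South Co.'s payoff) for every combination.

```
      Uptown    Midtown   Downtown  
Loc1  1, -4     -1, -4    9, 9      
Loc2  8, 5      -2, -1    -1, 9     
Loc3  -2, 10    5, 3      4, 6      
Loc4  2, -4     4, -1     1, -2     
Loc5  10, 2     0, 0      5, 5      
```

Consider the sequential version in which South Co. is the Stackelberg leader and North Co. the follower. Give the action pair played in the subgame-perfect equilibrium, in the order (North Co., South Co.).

North Co. best-responds to each possible South Co. move:
- Uptown → North Co. plays Loc5 (best of 1, 8, -2, 2, 10); South Co. gets 2.
- Midtown → North Co. plays Loc3 (best of -1, -2, 5, 4, 0); South Co. gets 3.
- Downtown → North Co. plays Loc1 (best of 9, -1, 4, 1, 5); South Co. gets 9.
Among 2, 3, 9, the best is 9 at Downtown. Subgame-perfect outcome: (Loc1, Downtown) with payoffs (9, 9).

(Loc1, Downtown)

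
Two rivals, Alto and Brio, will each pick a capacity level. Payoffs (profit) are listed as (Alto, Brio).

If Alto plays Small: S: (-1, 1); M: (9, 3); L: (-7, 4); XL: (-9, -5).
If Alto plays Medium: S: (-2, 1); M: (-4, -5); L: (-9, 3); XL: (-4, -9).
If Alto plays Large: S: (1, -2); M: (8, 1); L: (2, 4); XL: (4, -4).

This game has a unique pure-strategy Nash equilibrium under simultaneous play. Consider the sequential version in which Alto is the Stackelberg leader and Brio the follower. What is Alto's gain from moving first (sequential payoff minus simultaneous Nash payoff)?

0

Backward induction with Alto moving first.
- Small: BR = L, leader payoff -7.
- Medium: BR = L, leader payoff -9.
- Large: BR = L, leader payoff 2.
Maximizing over -7, -9, 2, Alto chooses Large. Subgame-perfect outcome: (Large, L) with payoffs (2, 4).
For the simultaneous game, intersect best replies.
Alto's best replies: S→Large; M→Small; L→Large; XL→Large.
Brio's best replies: Small→L; Medium→L; Large→L.
Only (Large, L) has each player best-responding; Nash payoffs (2, 4).
Alto's commitment gain: 2 − 2 = 0.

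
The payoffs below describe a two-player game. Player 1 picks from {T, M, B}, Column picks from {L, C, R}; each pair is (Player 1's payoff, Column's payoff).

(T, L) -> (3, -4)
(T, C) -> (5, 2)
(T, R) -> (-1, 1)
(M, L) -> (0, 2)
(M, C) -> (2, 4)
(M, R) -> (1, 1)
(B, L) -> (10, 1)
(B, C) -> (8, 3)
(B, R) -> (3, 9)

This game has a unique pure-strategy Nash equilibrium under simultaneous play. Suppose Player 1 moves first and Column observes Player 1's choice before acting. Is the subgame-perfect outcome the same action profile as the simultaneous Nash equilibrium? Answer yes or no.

Solve by backward induction (Player 1 leads).
- T: Column compares -4, 2, 1 and picks C; Player 1 would get 5.
- M: Column compares 2, 4, 1 and picks C; Player 1 would get 2.
- B: Column compares 1, 3, 9 and picks R; Player 1 would get 3.
Player 1's induced payoffs are 5, 2, 3, so Player 1 commits to T. Subgame-perfect outcome: (T, C) with payoffs (5, 2).
Under simultaneous play:
Player 1's best replies: L→B; C→B; R→B.
Column's best replies: T→C; M→C; B→R.
Only (B, R) has each player best-responding; Nash payoffs (3, 9).
Sequential outcome (T, C) differs from the Nash profile (B, R).

no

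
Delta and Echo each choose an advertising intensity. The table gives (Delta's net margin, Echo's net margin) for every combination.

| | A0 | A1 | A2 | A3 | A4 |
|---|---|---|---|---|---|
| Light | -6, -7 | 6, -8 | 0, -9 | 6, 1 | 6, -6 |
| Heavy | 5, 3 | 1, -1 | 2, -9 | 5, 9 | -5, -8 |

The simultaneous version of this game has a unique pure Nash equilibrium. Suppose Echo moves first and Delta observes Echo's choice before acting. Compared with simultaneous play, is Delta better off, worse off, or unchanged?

worse off

Backward induction with Echo moving first.
- A0 → Delta plays Heavy (best of -6, 5); Echo gets 3.
- A1 → Delta plays Light (best of 6, 1); Echo gets -8.
- A2 → Delta plays Heavy (best of 0, 2); Echo gets -9.
- A3 → Delta plays Light (best of 6, 5); Echo gets 1.
- A4 → Delta plays Light (best of 6, -5); Echo gets -6.
Echo's induced payoffs are 3, -8, -9, 1, -6, so Echo commits to A0. Subgame-perfect outcome: (Heavy, A0) with payoffs (5, 3).
Now find the simultaneous Nash equilibrium.
Delta's best replies: A0→Heavy; A1→Light; A2→Heavy; A3→Light; A4→Light.
Echo's best replies: Light→A3; Heavy→A3.
The unique mutual best reply is (Light, A3), giving (6, 1).
Delta earns 5 sequentially versus 6 at the Nash outcome: worse off.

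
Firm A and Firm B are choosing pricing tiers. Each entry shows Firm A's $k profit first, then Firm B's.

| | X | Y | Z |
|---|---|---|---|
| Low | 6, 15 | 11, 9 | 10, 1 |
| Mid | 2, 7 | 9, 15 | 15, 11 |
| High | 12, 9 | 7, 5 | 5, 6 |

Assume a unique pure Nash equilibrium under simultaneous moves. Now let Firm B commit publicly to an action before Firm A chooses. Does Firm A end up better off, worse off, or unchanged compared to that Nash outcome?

Solve by backward induction (Firm B leads).
- X: Firm A compares 6, 2, 12 and picks High; Firm B would get 9.
- Y: Firm A compares 11, 9, 7 and picks Low; Firm B would get 9.
- Z: Firm A compares 10, 15, 5 and picks Mid; Firm B would get 11.
Maximizing over 9, 9, 11, Firm B chooses Z. Subgame-perfect outcome: (Mid, Z) with payoffs (15, 11).
For the simultaneous game, intersect best replies.
Firm A's best replies: X→High; Y→Low; Z→Mid.
Firm B's best replies: Low→X; Mid→Y; High→X.
Only (High, X) has each player best-responding; Nash payoffs (12, 9).
Firm A earns 15 sequentially versus 12 at the Nash outcome: better off.

better off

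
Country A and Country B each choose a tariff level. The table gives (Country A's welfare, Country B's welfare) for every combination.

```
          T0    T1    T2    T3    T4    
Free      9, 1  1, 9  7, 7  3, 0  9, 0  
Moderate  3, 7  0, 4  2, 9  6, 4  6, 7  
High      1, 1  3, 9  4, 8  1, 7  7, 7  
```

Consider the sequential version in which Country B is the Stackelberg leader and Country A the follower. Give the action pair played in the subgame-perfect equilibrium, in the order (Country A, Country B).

Work backward from Country A's decision.
- T0: BR = Free, leader payoff 1.
- T1: BR = High, leader payoff 9.
- T2: BR = Free, leader payoff 7.
- T3: BR = Moderate, leader payoff 4.
- T4: BR = Free, leader payoff 0.
Among 1, 9, 7, 4, 0, the best is 9 at T1. Subgame-perfect outcome: (High, T1) with payoffs (3, 9).

(High, T1)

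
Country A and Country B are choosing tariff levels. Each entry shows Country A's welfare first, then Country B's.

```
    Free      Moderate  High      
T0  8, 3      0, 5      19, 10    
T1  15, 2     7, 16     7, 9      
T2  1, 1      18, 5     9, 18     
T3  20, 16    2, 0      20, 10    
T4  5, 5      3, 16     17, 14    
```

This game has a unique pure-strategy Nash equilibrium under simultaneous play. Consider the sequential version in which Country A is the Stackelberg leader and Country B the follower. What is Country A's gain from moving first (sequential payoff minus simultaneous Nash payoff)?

Backward induction with Country A moving first.
- T0: BR = High, leader payoff 19.
- T1: BR = Moderate, leader payoff 7.
- T2: BR = High, leader payoff 9.
- T3: BR = Free, leader payoff 20.
- T4: BR = Moderate, leader payoff 3.
Among 19, 7, 9, 20, 3, the best is 20 at T3. Subgame-perfect outcome: (T3, Free) with payoffs (20, 16).
For the simultaneous game, intersect best replies.
Country A's best replies: Free→T3; Moderate→T2; High→T3.
Country B's best replies: T0→High; T1→Moderate; T2→High; T3→Free; T4→Moderate.
Only (T3, Free) has each player best-responding; Nash payoffs (20, 16).
Country A's commitment gain: 20 − 20 = 0.

0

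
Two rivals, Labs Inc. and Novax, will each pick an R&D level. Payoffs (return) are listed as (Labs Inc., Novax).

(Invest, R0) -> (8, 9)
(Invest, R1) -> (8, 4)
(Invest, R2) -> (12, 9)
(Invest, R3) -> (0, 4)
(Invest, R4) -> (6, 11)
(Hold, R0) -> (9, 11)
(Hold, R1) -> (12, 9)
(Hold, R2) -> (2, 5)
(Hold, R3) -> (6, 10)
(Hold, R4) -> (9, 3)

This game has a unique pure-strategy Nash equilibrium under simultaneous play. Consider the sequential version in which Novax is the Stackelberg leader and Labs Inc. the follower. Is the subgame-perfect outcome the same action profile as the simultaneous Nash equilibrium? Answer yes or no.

yes

Solve by backward induction (Novax leads).
- R0: BR = Hold, leader payoff 11.
- R1: BR = Hold, leader payoff 9.
- R2: BR = Invest, leader payoff 9.
- R3: BR = Hold, leader payoff 10.
- R4: BR = Hold, leader payoff 3.
Among 11, 9, 9, 10, 3, the best is 11 at R0. Subgame-perfect outcome: (Hold, R0) with payoffs (9, 11).
For the simultaneous game, intersect best replies.
Labs Inc.'s best replies: R0→Hold; R1→Hold; R2→Invest; R3→Hold; R4→Hold.
Novax's best replies: Invest→R4; Hold→R0.
Only (Hold, R0) has each player best-responding; Nash payoffs (9, 11).
Sequential outcome (Hold, R0) coincides with the Nash profile (Hold, R0).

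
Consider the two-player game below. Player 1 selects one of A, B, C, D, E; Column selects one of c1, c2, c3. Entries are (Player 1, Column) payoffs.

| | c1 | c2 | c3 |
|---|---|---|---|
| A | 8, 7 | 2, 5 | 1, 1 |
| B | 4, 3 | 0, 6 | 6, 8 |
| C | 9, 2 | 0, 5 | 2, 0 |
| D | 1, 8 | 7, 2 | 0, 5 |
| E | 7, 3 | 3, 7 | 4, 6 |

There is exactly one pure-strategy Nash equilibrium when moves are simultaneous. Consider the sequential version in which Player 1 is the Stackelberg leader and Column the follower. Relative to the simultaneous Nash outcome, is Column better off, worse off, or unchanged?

Solve by backward induction (Player 1 leads).
- A → Column plays c1 (best of 7, 5, 1); Player 1 gets 8.
- B → Column plays c3 (best of 3, 6, 8); Player 1 gets 6.
- C → Column plays c2 (best of 2, 5, 0); Player 1 gets 0.
- D → Column plays c1 (best of 8, 2, 5); Player 1 gets 1.
- E → Column plays c2 (best of 3, 7, 6); Player 1 gets 3.
Player 1's induced payoffs are 8, 6, 0, 1, 3, so Player 1 commits to A. Subgame-perfect outcome: (A, c1) with payoffs (8, 7).
For the simultaneous game, intersect best replies.
Player 1's best replies: c1→C; c2→D; c3→B.
Column's best replies: A→c1; B→c3; C→c2; D→c1; E→c2.
The unique mutual best reply is (B, c3), giving (6, 8).
Column earns 7 sequentially versus 8 at the Nash outcome: worse off.

worse off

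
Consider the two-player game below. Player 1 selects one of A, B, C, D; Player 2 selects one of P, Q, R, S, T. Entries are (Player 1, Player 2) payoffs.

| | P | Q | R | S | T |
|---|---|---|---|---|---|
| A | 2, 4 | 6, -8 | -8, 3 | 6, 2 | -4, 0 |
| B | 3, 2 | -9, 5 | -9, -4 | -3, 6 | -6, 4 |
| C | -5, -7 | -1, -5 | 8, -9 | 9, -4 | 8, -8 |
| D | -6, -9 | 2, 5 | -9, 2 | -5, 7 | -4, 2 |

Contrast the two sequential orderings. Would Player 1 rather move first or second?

first

If Player 1 leads: Player 2's best replies are A→P, B→S, C→S, D→S; Player 1's induced payoffs 2, -3, 9, -5; outcome (C, S), payoffs (9, -4).
If Player 2 leads: Player 1's best replies are P→B, Q→A, R→C, S→C, T→C; Player 2's induced payoffs 2, -8, -9, -4, -8; outcome (B, P), payoffs (3, 2).
Player 1 gets 9 moving first and 3 moving second, so Player 1 prefers to move first.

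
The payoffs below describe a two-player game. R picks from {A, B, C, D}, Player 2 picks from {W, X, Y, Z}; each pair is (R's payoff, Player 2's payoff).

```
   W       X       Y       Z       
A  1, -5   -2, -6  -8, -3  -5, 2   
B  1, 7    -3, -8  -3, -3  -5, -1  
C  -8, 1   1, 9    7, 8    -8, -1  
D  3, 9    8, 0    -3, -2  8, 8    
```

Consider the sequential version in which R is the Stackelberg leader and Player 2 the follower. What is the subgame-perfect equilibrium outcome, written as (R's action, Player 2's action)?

Work backward from Player 2's decision.
- A: Player 2 compares -5, -6, -3, 2 and picks Z; R would get -5.
- B: Player 2 compares 7, -8, -3, -1 and picks W; R would get 1.
- C: Player 2 compares 1, 9, 8, -1 and picks X; R would get 1.
- D: Player 2 compares 9, 0, -2, 8 and picks W; R would get 3.
Maximizing over -5, 1, 1, 3, R chooses D. Subgame-perfect outcome: (D, W) with payoffs (3, 9).

(D, W)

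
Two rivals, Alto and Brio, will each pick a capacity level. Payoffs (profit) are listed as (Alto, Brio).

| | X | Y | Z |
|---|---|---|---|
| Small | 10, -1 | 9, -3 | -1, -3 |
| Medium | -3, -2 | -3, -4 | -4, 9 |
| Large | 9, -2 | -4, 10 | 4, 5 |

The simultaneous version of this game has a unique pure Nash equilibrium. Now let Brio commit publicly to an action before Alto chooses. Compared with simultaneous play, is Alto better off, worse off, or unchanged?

worse off

Work backward from Alto's decision.
- X → Alto plays Small (best of 10, -3, 9); Brio gets -1.
- Y → Alto plays Small (best of 9, -3, -4); Brio gets -3.
- Z → Alto plays Large (best of -1, -4, 4); Brio gets 5.
Maximizing over -1, -3, 5, Brio chooses Z. Subgame-perfect outcome: (Large, Z) with payoffs (4, 5).
Now find the simultaneous Nash equilibrium.
Alto's best replies: X→Small; Y→Small; Z→Large.
Brio's best replies: Small→X; Medium→Z; Large→Y.
Only (Small, X) has each player best-responding; Nash payoffs (10, -1).
Alto earns 4 sequentially versus 10 at the Nash outcome: worse off.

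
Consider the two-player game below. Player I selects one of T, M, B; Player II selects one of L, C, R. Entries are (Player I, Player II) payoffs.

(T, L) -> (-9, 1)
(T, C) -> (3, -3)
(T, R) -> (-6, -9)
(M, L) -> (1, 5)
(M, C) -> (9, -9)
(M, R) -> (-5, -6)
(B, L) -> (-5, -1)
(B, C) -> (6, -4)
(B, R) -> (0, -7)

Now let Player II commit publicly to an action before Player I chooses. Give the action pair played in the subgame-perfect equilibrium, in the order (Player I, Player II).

Player I best-responds to each possible Player II move:
- L → Player I plays M (best of -9, 1, -5); Player II gets 5.
- C → Player I plays M (best of 3, 9, 6); Player II gets -9.
- R → Player I plays B (best of -6, -5, 0); Player II gets -7.
Among 5, -9, -7, the best is 5 at L. Subgame-perfect outcome: (M, L) with payoffs (1, 5).

(M, L)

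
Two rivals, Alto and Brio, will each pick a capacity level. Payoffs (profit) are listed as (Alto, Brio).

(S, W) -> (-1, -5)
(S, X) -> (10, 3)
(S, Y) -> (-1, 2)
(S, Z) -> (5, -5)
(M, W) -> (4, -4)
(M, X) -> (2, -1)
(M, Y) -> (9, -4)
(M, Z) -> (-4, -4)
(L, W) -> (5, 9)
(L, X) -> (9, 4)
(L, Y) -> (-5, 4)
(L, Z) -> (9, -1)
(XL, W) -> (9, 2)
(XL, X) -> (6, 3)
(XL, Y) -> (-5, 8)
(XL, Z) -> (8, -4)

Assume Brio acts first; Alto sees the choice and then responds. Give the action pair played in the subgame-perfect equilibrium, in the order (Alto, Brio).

Alto best-responds to each possible Brio move:
- W: BR = XL, leader payoff 2.
- X: BR = S, leader payoff 3.
- Y: BR = M, leader payoff -4.
- Z: BR = L, leader payoff -1.
Brio's induced payoffs are 2, 3, -4, -1, so Brio commits to X. Subgame-perfect outcome: (S, X) with payoffs (10, 3).

(S, X)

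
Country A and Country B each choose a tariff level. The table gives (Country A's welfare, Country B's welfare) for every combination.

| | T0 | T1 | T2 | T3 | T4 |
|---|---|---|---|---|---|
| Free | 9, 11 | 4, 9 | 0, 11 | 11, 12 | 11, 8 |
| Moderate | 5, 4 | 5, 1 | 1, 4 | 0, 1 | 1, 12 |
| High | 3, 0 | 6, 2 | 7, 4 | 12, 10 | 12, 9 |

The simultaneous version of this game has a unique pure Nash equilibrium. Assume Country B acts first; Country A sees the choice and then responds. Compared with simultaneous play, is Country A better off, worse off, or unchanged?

worse off

Backward induction with Country B moving first.
- T0: BR = Free, leader payoff 11.
- T1: BR = High, leader payoff 2.
- T2: BR = High, leader payoff 4.
- T3: BR = High, leader payoff 10.
- T4: BR = High, leader payoff 9.
Maximizing over 11, 2, 4, 10, 9, Country B chooses T0. Subgame-perfect outcome: (Free, T0) with payoffs (9, 11).
Under simultaneous play:
Country A's best replies: T0→Free; T1→High; T2→High; T3→High; T4→High.
Country B's best replies: Free→T3; Moderate→T4; High→T3.
The unique mutual best reply is (High, T3), giving (12, 10).
Country A earns 9 sequentially versus 12 at the Nash outcome: worse off.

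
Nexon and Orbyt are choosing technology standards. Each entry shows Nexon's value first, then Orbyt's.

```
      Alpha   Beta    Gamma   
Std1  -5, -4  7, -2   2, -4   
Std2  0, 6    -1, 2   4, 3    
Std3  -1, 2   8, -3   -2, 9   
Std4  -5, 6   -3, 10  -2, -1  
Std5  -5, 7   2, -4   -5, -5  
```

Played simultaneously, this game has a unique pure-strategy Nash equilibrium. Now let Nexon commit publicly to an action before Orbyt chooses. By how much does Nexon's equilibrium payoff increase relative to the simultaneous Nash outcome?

7

Solve by backward induction (Nexon leads).
- Std1: BR = Beta, leader payoff 7.
- Std2: BR = Alpha, leader payoff 0.
- Std3: BR = Gamma, leader payoff -2.
- Std4: BR = Beta, leader payoff -3.
- Std5: BR = Alpha, leader payoff -5.
Maximizing over 7, 0, -2, -3, -5, Nexon chooses Std1. Subgame-perfect outcome: (Std1, Beta) with payoffs (7, -2).
Now find the simultaneous Nash equilibrium.
Nexon's best replies: Alpha→Std2; Beta→Std3; Gamma→Std2.
Orbyt's best replies: Std1→Beta; Std2→Alpha; Std3→Gamma; Std4→Beta; Std5→Alpha.
Only (Std2, Alpha) has each player best-responding; Nash payoffs (0, 6).
Nexon's commitment gain: 7 − 0 = 7.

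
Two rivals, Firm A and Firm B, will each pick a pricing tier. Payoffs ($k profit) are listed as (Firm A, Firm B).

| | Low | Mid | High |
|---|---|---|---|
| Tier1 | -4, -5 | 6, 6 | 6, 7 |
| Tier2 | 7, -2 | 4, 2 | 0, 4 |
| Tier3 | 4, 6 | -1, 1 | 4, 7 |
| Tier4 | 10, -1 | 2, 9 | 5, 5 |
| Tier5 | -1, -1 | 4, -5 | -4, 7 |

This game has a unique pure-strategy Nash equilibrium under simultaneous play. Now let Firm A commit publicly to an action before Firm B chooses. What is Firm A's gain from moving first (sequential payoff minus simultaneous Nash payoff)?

0

Backward induction with Firm A moving first.
- Tier1: BR = High, leader payoff 6.
- Tier2: BR = High, leader payoff 0.
- Tier3: BR = High, leader payoff 4.
- Tier4: BR = Mid, leader payoff 2.
- Tier5: BR = High, leader payoff -4.
Among 6, 0, 4, 2, -4, the best is 6 at Tier1. Subgame-perfect outcome: (Tier1, High) with payoffs (6, 7).
Under simultaneous play:
Firm A's best replies: Low→Tier4; Mid→Tier1; High→Tier1.
Firm B's best replies: Tier1→High; Tier2→High; Tier3→High; Tier4→Mid; Tier5→High.
The unique mutual best reply is (Tier1, High), giving (6, 7).
Firm A's commitment gain: 6 − 6 = 0.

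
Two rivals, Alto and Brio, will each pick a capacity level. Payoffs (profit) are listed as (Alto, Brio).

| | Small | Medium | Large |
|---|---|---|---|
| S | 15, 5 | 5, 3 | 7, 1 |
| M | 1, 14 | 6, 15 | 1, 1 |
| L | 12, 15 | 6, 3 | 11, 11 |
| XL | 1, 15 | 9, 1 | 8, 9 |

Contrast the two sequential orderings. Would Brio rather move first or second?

If Alto leads: Brio's best replies are S→Small, M→Medium, L→Small, XL→Small; Alto's induced payoffs 15, 6, 12, 1; outcome (S, Small), payoffs (15, 5).
If Brio leads: Alto's best replies are Small→S, Medium→XL, Large→L; Brio's induced payoffs 5, 1, 11; outcome (L, Large), payoffs (11, 11).
Brio gets 11 moving first and 5 moving second, so Brio prefers to move first.

first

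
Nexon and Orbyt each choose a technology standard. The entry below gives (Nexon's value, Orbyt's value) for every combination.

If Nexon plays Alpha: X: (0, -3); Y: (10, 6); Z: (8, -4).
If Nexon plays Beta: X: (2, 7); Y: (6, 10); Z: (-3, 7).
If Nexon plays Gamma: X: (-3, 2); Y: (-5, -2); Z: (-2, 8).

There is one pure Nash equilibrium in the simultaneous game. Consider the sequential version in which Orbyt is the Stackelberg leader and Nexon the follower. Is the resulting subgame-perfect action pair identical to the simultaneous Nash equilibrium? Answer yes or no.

Work backward from Nexon's decision.
- X → Nexon plays Beta (best of 0, 2, -3); Orbyt gets 7.
- Y → Nexon plays Alpha (best of 10, 6, -5); Orbyt gets 6.
- Z → Nexon plays Alpha (best of 8, -3, -2); Orbyt gets -4.
Maximizing over 7, 6, -4, Orbyt chooses X. Subgame-perfect outcome: (Beta, X) with payoffs (2, 7).
Now find the simultaneous Nash equilibrium.
Nexon's best replies: X→Beta; Y→Alpha; Z→Alpha.
Orbyt's best replies: Alpha→Y; Beta→Y; Gamma→Z.
The unique mutual best reply is (Alpha, Y), giving (10, 6).
Sequential outcome (Beta, X) differs from the Nash profile (Alpha, Y).

no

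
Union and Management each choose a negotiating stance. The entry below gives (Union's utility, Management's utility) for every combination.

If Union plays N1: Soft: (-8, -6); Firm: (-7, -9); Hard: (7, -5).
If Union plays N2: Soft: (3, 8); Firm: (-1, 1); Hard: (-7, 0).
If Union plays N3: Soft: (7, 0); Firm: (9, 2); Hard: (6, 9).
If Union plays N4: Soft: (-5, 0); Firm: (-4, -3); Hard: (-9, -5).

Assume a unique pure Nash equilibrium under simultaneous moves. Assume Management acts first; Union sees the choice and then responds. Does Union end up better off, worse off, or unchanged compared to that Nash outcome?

Work backward from Union's decision.
- Soft → Union plays N3 (best of -8, 3, 7, -5); Management gets 0.
- Firm → Union plays N3 (best of -7, -1, 9, -4); Management gets 2.
- Hard → Union plays N1 (best of 7, -7, 6, -9); Management gets -5.
Management's induced payoffs are 0, 2, -5, so Management commits to Firm. Subgame-perfect outcome: (N3, Firm) with payoffs (9, 2).
For the simultaneous game, intersect best replies.
Union's best replies: Soft→N3; Firm→N3; Hard→N1.
Management's best replies: N1→Hard; N2→Soft; N3→Hard; N4→Soft.
The unique mutual best reply is (N1, Hard), giving (7, -5).
Union earns 9 sequentially versus 7 at the Nash outcome: better off.

better off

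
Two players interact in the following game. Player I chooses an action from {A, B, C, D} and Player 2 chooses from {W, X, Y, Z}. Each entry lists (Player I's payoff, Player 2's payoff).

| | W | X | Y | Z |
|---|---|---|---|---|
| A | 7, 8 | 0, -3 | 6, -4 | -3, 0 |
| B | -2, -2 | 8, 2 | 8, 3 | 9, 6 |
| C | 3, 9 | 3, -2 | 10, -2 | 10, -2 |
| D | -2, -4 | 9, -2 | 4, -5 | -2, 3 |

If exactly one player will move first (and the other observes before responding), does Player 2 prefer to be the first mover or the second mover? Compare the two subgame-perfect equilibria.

If Player I leads: Player 2's best replies are A→W, B→Z, C→W, D→Z; Player I's induced payoffs 7, 9, 3, -2; outcome (B, Z), payoffs (9, 6).
If Player 2 leads: Player I's best replies are W→A, X→D, Y→C, Z→C; Player 2's induced payoffs 8, -2, -2, -2; outcome (A, W), payoffs (7, 8).
Player 2 gets 8 moving first and 6 moving second, so Player 2 prefers to move first.

first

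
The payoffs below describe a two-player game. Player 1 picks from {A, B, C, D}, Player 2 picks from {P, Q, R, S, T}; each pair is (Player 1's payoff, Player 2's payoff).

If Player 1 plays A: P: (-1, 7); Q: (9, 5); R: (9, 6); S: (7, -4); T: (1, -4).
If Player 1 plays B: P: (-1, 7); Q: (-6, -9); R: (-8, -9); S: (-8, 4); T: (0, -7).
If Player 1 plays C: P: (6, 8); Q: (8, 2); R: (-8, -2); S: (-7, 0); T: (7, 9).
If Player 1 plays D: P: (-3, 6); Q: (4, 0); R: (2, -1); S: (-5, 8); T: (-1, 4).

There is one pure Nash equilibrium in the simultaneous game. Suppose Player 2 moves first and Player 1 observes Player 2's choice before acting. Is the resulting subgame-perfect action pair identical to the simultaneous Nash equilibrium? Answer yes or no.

Backward induction with Player 2 moving first.
- P → Player 1 plays C (best of -1, -1, 6, -3); Player 2 gets 8.
- Q → Player 1 plays A (best of 9, -6, 8, 4); Player 2 gets 5.
- R → Player 1 plays A (best of 9, -8, -8, 2); Player 2 gets 6.
- S → Player 1 plays A (best of 7, -8, -7, -5); Player 2 gets -4.
- T → Player 1 plays C (best of 1, 0, 7, -1); Player 2 gets 9.
Maximizing over 8, 5, 6, -4, 9, Player 2 chooses T. Subgame-perfect outcome: (C, T) with payoffs (7, 9).
Now find the simultaneous Nash equilibrium.
Player 1's best replies: P→C; Q→A; R→A; S→A; T→C.
Player 2's best replies: A→P; B→P; C→T; D→S.
The unique mutual best reply is (C, T), giving (7, 9).
Sequential outcome (C, T) coincides with the Nash profile (C, T).

yes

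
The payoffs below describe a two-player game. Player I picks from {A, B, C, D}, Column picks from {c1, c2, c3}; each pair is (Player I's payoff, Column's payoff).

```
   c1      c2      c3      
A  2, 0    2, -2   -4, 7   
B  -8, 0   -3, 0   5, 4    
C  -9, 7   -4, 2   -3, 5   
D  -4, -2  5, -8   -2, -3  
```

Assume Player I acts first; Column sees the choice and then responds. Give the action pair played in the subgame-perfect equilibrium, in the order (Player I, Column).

(B, c3)

Backward induction with Player I moving first.
- A: BR = c3, leader payoff -4.
- B: BR = c3, leader payoff 5.
- C: BR = c1, leader payoff -9.
- D: BR = c1, leader payoff -4.
Among -4, 5, -9, -4, the best is 5 at B. Subgame-perfect outcome: (B, c3) with payoffs (5, 4).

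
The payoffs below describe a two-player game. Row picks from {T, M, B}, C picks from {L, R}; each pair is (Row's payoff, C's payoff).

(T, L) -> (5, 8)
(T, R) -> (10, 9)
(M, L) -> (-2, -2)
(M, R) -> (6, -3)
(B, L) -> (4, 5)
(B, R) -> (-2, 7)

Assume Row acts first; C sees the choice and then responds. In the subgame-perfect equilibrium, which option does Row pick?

C best-responds to each possible Row move:
- T → C plays R (best of 8, 9); Row gets 10.
- M → C plays L (best of -2, -3); Row gets -2.
- B → C plays R (best of 5, 7); Row gets -2.
Maximizing over 10, -2, -2, Row chooses T. Subgame-perfect outcome: (T, R) with payoffs (10, 9).

T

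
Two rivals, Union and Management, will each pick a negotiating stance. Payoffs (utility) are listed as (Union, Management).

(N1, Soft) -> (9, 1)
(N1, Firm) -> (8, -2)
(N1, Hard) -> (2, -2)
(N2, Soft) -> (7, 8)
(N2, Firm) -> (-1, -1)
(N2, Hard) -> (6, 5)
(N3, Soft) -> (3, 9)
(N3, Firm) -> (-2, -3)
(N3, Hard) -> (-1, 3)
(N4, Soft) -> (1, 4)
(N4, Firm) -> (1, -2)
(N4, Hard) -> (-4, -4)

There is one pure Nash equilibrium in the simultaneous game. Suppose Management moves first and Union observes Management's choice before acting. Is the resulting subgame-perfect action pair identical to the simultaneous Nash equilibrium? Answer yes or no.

Union best-responds to each possible Management move:
- Soft → Union plays N1 (best of 9, 7, 3, 1); Management gets 1.
- Firm → Union plays N1 (best of 8, -1, -2, 1); Management gets -2.
- Hard → Union plays N2 (best of 2, 6, -1, -4); Management gets 5.
Maximizing over 1, -2, 5, Management chooses Hard. Subgame-perfect outcome: (N2, Hard) with payoffs (6, 5).
Under simultaneous play:
Union's best replies: Soft→N1; Firm→N1; Hard→N2.
Management's best replies: N1→Soft; N2→Soft; N3→Soft; N4→Soft.
Only (N1, Soft) has each player best-responding; Nash payoffs (9, 1).
Sequential outcome (N2, Hard) differs from the Nash profile (N1, Soft).

no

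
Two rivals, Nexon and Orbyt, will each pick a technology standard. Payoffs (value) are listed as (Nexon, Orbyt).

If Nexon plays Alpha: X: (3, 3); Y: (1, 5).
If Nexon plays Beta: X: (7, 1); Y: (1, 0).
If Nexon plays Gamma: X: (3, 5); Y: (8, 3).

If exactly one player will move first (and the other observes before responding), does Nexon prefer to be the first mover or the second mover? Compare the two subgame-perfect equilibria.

If Nexon leads: Orbyt's best replies are Alpha→Y, Beta→X, Gamma→X; Nexon's induced payoffs 1, 7, 3; outcome (Beta, X), payoffs (7, 1).
If Orbyt leads: Nexon's best replies are X→Beta, Y→Gamma; Orbyt's induced payoffs 1, 3; outcome (Gamma, Y), payoffs (8, 3).
Nexon gets 7 moving first and 8 moving second, so Nexon prefers to move second.

second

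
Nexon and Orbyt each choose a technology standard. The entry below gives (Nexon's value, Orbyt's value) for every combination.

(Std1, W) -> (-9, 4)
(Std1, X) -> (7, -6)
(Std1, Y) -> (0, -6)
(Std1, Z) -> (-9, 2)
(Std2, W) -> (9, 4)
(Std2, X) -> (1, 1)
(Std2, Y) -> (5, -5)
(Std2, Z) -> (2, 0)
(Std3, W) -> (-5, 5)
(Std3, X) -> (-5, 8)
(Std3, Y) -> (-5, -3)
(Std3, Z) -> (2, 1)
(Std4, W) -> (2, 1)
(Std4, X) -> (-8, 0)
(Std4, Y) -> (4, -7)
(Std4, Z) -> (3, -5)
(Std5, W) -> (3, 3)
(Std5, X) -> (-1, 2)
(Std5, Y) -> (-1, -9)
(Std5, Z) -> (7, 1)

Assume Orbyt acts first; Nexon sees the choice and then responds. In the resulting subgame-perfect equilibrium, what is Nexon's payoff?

9

Solve by backward induction (Orbyt leads).
- W: Nexon compares -9, 9, -5, 2, 3 and picks Std2; Orbyt would get 4.
- X: Nexon compares 7, 1, -5, -8, -1 and picks Std1; Orbyt would get -6.
- Y: Nexon compares 0, 5, -5, 4, -1 and picks Std2; Orbyt would get -5.
- Z: Nexon compares -9, 2, 2, 3, 7 and picks Std5; Orbyt would get 1.
Maximizing over 4, -6, -5, 1, Orbyt chooses W. Subgame-perfect outcome: (Std2, W) with payoffs (9, 4).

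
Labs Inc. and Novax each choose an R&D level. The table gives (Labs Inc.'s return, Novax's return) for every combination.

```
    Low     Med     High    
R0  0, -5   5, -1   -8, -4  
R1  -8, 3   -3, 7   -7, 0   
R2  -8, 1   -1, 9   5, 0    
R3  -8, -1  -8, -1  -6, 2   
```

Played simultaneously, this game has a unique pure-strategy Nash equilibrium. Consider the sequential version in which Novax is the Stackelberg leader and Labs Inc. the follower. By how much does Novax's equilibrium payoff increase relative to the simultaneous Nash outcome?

1

Solve by backward induction (Novax leads).
- Low → Labs Inc. plays R0 (best of 0, -8, -8, -8); Novax gets -5.
- Med → Labs Inc. plays R0 (best of 5, -3, -1, -8); Novax gets -1.
- High → Labs Inc. plays R2 (best of -8, -7, 5, -6); Novax gets 0.
Novax's induced payoffs are -5, -1, 0, so Novax commits to High. Subgame-perfect outcome: (R2, High) with payoffs (5, 0).
Now find the simultaneous Nash equilibrium.
Labs Inc.'s best replies: Low→R0; Med→R0; High→R2.
Novax's best replies: R0→Med; R1→Med; R2→Med; R3→High.
Only (R0, Med) has each player best-responding; Nash payoffs (5, -1).
Novax's commitment gain: 0 − -1 = 1.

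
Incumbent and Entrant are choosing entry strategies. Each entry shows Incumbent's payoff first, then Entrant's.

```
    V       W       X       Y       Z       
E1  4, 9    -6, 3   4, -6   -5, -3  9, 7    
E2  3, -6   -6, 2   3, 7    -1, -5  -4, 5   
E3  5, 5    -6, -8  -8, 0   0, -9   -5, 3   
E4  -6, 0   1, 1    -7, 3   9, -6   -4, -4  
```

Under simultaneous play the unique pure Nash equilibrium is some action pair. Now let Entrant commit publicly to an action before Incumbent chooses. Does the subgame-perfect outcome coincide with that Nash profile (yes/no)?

Backward induction with Entrant moving first.
- V → Incumbent plays E3 (best of 4, 3, 5, -6); Entrant gets 5.
- W → Incumbent plays E4 (best of -6, -6, -6, 1); Entrant gets 1.
- X → Incumbent plays E1 (best of 4, 3, -8, -7); Entrant gets -6.
- Y → Incumbent plays E4 (best of -5, -1, 0, 9); Entrant gets -6.
- Z → Incumbent plays E1 (best of 9, -4, -5, -4); Entrant gets 7.
Maximizing over 5, 1, -6, -6, 7, Entrant chooses Z. Subgame-perfect outcome: (E1, Z) with payoffs (9, 7).
For the simultaneous game, intersect best replies.
Incumbent's best replies: V→E3; W→E4; X→E1; Y→E4; Z→E1.
Entrant's best replies: E1→V; E2→X; E3→V; E4→X.
The unique mutual best reply is (E3, V), giving (5, 5).
Sequential outcome (E1, Z) differs from the Nash profile (E3, V).

no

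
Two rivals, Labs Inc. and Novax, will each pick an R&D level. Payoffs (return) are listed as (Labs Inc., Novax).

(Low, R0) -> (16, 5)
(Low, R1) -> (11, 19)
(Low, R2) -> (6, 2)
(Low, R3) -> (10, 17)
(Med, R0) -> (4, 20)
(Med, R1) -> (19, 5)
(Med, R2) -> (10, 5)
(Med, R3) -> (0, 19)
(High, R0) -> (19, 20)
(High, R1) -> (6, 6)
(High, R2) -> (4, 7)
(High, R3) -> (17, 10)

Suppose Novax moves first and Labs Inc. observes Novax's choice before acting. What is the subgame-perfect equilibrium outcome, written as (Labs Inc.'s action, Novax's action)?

(High, R0)

Backward induction with Novax moving first.
- R0: BR = High, leader payoff 20.
- R1: BR = Med, leader payoff 5.
- R2: BR = Med, leader payoff 5.
- R3: BR = High, leader payoff 10.
Novax's induced payoffs are 20, 5, 5, 10, so Novax commits to R0. Subgame-perfect outcome: (High, R0) with payoffs (19, 20).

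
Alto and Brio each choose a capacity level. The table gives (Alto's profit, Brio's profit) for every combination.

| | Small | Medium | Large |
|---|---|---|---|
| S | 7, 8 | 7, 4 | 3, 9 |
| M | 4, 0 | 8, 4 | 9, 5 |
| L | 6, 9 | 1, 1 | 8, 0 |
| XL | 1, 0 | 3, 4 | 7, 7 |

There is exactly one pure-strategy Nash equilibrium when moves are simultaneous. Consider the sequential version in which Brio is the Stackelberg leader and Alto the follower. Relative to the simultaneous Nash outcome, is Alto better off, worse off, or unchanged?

Alto best-responds to each possible Brio move:
- Small → Alto plays S (best of 7, 4, 6, 1); Brio gets 8.
- Medium → Alto plays M (best of 7, 8, 1, 3); Brio gets 4.
- Large → Alto plays M (best of 3, 9, 8, 7); Brio gets 5.
Maximizing over 8, 4, 5, Brio chooses Small. Subgame-perfect outcome: (S, Small) with payoffs (7, 8).
Now find the simultaneous Nash equilibrium.
Alto's best replies: Small→S; Medium→M; Large→M.
Brio's best replies: S→Large; M→Large; L→Small; XL→Large.
The unique mutual best reply is (M, Large), giving (9, 5).
Alto earns 7 sequentially versus 9 at the Nash outcome: worse off.

worse off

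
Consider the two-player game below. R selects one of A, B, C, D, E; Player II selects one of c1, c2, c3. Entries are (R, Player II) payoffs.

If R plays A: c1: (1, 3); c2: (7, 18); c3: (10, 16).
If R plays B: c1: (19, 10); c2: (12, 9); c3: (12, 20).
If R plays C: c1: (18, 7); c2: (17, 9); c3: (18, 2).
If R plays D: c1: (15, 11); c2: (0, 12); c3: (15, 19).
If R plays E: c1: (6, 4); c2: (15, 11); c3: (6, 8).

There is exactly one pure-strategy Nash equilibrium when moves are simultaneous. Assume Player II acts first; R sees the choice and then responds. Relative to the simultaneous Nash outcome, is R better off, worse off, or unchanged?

better off

R best-responds to each possible Player II move:
- c1 → R plays B (best of 1, 19, 18, 15, 6); Player II gets 10.
- c2 → R plays C (best of 7, 12, 17, 0, 15); Player II gets 9.
- c3 → R plays C (best of 10, 12, 18, 15, 6); Player II gets 2.
Among 10, 9, 2, the best is 10 at c1. Subgame-perfect outcome: (B, c1) with payoffs (19, 10).
Under simultaneous play:
R's best replies: c1→B; c2→C; c3→C.
Player II's best replies: A→c2; B→c3; C→c2; D→c3; E→c2.
Only (C, c2) has each player best-responding; Nash payoffs (17, 9).
R earns 19 sequentially versus 17 at the Nash outcome: better off.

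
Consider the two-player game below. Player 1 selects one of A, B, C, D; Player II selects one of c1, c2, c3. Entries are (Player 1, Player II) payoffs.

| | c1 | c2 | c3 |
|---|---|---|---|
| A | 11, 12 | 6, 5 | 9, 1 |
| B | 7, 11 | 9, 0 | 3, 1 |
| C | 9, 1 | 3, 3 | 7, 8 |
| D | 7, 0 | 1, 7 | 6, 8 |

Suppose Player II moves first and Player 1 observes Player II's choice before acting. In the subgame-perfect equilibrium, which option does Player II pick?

c1

Backward induction with Player II moving first.
- c1: BR = A, leader payoff 12.
- c2: BR = B, leader payoff 0.
- c3: BR = A, leader payoff 1.
Among 12, 0, 1, the best is 12 at c1. Subgame-perfect outcome: (A, c1) with payoffs (11, 12).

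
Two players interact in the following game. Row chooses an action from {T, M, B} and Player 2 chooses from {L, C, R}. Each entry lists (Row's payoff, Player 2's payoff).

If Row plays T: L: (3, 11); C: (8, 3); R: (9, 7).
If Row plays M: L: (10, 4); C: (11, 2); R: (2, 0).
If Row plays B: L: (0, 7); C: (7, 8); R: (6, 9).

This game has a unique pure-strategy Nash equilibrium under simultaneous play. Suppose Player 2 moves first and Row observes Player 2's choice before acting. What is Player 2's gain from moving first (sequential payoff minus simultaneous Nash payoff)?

3

Work backward from Row's decision.
- L → Row plays M (best of 3, 10, 0); Player 2 gets 4.
- C → Row plays M (best of 8, 11, 7); Player 2 gets 2.
- R → Row plays T (best of 9, 2, 6); Player 2 gets 7.
Among 4, 2, 7, the best is 7 at R. Subgame-perfect outcome: (T, R) with payoffs (9, 7).
For the simultaneous game, intersect best replies.
Row's best replies: L→M; C→M; R→T.
Player 2's best replies: T→L; M→L; B→R.
The unique mutual best reply is (M, L), giving (10, 4).
Player 2's commitment gain: 7 − 4 = 3.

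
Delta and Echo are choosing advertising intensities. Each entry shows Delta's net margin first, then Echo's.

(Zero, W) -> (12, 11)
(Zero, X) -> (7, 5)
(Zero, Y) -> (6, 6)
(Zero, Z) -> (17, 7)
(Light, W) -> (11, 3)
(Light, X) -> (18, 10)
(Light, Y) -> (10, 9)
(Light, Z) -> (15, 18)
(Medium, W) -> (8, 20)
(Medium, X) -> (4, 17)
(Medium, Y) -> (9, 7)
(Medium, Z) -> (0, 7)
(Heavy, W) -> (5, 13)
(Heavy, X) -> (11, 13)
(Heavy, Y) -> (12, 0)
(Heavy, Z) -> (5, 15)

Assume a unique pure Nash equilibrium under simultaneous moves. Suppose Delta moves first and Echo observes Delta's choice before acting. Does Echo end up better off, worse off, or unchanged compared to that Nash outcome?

better off

Solve by backward induction (Delta leads).
- Zero → Echo plays W (best of 11, 5, 6, 7); Delta gets 12.
- Light → Echo plays Z (best of 3, 10, 9, 18); Delta gets 15.
- Medium → Echo plays W (best of 20, 17, 7, 7); Delta gets 8.
- Heavy → Echo plays Z (best of 13, 13, 0, 15); Delta gets 5.
Delta's induced payoffs are 12, 15, 8, 5, so Delta commits to Light. Subgame-perfect outcome: (Light, Z) with payoffs (15, 18).
Under simultaneous play:
Delta's best replies: W→Zero; X→Light; Y→Heavy; Z→Zero.
Echo's best replies: Zero→W; Light→Z; Medium→W; Heavy→Z.
Only (Zero, W) has each player best-responding; Nash payoffs (12, 11).
Echo earns 18 sequentially versus 11 at the Nash outcome: better off.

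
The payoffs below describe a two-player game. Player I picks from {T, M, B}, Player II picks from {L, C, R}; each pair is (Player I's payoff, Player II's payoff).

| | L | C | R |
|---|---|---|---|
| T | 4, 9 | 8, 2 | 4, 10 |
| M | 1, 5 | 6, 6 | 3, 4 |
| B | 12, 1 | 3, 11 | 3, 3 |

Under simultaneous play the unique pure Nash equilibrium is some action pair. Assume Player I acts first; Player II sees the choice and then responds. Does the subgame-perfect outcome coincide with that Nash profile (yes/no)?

no

Work backward from Player II's decision.
- T: BR = R, leader payoff 4.
- M: BR = C, leader payoff 6.
- B: BR = C, leader payoff 3.
Maximizing over 4, 6, 3, Player I chooses M. Subgame-perfect outcome: (M, C) with payoffs (6, 6).
Now find the simultaneous Nash equilibrium.
Player I's best replies: L→B; C→T; R→T.
Player II's best replies: T→R; M→C; B→C.
Only (T, R) has each player best-responding; Nash payoffs (4, 10).
Sequential outcome (M, C) differs from the Nash profile (T, R).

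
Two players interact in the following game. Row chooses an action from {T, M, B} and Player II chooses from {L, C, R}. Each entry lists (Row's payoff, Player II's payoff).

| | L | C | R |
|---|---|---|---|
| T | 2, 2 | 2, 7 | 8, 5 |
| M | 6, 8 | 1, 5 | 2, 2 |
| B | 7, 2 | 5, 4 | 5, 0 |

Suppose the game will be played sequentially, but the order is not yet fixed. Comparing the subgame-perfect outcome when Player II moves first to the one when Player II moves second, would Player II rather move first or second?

second

If Row leads: Player II's best replies are T→C, M→L, B→C; Row's induced payoffs 2, 6, 5; outcome (M, L), payoffs (6, 8).
If Player II leads: Row's best replies are L→B, C→B, R→T; Player II's induced payoffs 2, 4, 5; outcome (T, R), payoffs (8, 5).
Player II gets 5 moving first and 8 moving second, so Player II prefers to move second.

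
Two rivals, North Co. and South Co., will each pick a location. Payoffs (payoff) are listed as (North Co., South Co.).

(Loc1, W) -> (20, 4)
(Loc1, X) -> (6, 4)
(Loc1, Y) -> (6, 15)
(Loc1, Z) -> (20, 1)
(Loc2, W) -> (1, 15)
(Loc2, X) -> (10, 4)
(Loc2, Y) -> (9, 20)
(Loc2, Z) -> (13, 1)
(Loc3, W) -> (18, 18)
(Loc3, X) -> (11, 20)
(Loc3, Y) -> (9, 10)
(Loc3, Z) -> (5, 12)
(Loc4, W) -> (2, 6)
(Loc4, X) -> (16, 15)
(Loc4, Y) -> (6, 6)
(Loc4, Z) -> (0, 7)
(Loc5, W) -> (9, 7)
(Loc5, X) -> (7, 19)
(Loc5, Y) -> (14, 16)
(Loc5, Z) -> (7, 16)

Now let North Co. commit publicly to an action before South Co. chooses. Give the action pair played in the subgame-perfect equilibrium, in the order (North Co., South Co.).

Backward induction with North Co. moving first.
- Loc1: South Co. compares 4, 4, 15, 1 and picks Y; North Co. would get 6.
- Loc2: South Co. compares 15, 4, 20, 1 and picks Y; North Co. would get 9.
- Loc3: South Co. compares 18, 20, 10, 12 and picks X; North Co. would get 11.
- Loc4: South Co. compares 6, 15, 6, 7 and picks X; North Co. would get 16.
- Loc5: South Co. compares 7, 19, 16, 16 and picks X; North Co. would get 7.
North Co.'s induced payoffs are 6, 9, 11, 16, 7, so North Co. commits to Loc4. Subgame-perfect outcome: (Loc4, X) with payoffs (16, 15).

(Loc4, X)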